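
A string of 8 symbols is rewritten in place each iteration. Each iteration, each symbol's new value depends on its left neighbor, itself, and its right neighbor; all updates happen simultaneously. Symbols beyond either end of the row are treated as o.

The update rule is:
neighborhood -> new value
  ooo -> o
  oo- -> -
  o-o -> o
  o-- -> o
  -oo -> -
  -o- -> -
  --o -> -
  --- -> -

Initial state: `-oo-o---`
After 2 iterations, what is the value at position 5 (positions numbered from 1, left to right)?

o

iteration 1: o--o-o--
iteration 2: -o--o-o-
position 5 holds o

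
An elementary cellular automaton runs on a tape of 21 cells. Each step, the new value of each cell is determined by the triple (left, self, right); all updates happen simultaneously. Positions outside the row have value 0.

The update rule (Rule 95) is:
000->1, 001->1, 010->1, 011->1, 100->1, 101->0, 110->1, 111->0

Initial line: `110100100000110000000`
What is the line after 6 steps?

110100000000000000001

step 1: 110111111111111111111
step 2: 110100000000000000001
step 3: 110111111111111111111  (repeats step 1; period 2)
step 6: 110100000000000000001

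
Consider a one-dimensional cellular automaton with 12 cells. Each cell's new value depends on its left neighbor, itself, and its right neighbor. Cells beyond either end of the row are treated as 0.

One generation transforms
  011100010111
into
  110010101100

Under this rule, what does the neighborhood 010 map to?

At position 7 the neighborhood is 010; the next row has 0 there.

0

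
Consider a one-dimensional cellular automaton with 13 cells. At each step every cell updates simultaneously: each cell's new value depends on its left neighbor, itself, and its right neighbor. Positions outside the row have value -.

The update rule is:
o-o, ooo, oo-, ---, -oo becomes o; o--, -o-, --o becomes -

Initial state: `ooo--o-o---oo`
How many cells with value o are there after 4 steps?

11

ooo---o--o-oo
ooo-o-----ooo
oooo--ooo-ooo
oooo--ooooooo
count of o: 11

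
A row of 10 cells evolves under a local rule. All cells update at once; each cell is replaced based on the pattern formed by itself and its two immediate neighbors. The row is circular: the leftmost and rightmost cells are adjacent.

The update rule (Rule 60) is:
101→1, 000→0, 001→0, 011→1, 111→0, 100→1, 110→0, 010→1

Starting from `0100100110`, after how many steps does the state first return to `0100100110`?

30

step 1: 0110110101
step 2: 1101101111
step 3: 0011011000
step 4: 0010110100
step 5: 0011101110
step 6: 0010011001
step 7: 1011010101
step 8: 0110111111
step 9: 1101100000
step 10: 1011010000
step 11: 1110111000
step 12: 1001100100
step 13: 1101010110
step 14: 1011111101
step 15: 0110000011
step 16: 1101000010
step 17: 1011100011
step 18: 0110010010
step 19: 0101011011
step 20: 1111110110
step 21: 1000001101
step 22: 0100001011
step 23: 1110001110
step 24: 1001001001
step 25: 0101101101
step 26: 1111011011
step 27: 0000110110
step 28: 0000101101
step 29: 1000111011
step 30: 0100100110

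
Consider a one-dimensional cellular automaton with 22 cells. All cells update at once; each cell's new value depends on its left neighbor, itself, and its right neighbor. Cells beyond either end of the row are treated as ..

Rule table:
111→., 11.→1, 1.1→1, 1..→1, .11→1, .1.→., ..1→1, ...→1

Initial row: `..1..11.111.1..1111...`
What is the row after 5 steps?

step 1: 11.111111.11.111..1111
step 2: 1111....111111.1111..1
step 3: 1..111111....111..111.
step 4: .111....111111.1111.11
step 5: 11.111111....111..1111

11.111111....111..1111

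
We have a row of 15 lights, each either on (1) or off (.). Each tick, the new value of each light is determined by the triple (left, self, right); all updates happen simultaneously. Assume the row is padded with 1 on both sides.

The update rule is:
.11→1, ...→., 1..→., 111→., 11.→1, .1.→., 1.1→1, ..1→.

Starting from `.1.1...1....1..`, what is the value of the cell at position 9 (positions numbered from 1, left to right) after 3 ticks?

1.1............
11.............
.1.............
position 9 holds .

.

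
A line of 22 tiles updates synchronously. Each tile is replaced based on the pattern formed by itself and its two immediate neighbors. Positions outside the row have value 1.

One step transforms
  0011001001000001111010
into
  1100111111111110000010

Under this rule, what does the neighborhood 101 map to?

0

At position 19 the neighborhood is 101; the next row has 0 there.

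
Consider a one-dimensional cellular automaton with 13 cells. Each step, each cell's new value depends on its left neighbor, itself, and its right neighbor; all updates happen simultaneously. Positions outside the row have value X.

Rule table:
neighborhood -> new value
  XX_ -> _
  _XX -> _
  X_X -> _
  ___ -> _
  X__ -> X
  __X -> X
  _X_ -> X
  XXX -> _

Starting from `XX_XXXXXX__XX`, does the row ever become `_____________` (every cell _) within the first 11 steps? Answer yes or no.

_________XX__
X_______X__XX
_X_____XXXX__
_XX___X____XX
___X_XXX__X__
X_XX____XXXXX
____X__X_____
X__XXXXXX___X
_XX______X_X_
___X____XX_X_
X_XXX__X___X_
step 11 is X_XXX__X___X_, still not uniform _

no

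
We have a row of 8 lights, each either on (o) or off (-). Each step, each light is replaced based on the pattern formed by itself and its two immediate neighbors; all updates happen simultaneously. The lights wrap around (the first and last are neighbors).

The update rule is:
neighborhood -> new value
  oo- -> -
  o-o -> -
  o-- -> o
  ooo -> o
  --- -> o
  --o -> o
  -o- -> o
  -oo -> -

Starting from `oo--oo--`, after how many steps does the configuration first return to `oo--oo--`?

2

--oo--oo
oo--oo--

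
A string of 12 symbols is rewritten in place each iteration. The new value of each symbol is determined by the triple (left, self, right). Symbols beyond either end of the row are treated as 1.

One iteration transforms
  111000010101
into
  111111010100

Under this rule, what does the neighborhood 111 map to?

1

At position 0 the neighborhood is 111; the next row has 1 there.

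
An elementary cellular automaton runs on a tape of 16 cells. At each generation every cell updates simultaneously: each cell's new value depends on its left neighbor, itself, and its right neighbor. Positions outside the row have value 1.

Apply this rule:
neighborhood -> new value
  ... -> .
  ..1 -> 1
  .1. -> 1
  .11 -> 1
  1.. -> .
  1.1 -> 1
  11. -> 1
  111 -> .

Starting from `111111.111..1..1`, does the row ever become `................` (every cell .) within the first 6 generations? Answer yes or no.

no

generation 1: .....111.1.11.11
generation 2: ....11.11111111.
generation 3: ...11111......11
generation 4: ..11...1.....11.
generation 5: .111..11....1111
generation 6: 11.1.111...11...
generation 6 is 11.1.111...11..., still not uniform .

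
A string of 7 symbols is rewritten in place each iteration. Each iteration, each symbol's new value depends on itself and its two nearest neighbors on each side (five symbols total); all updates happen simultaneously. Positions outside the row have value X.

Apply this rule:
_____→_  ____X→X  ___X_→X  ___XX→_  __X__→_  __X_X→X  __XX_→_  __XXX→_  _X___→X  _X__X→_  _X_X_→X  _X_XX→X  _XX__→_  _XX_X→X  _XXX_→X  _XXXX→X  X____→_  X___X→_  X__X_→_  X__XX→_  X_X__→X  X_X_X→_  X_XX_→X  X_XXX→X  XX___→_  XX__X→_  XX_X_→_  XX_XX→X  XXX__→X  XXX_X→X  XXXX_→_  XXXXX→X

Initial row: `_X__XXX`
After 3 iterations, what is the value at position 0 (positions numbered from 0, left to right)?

X

iteration 1: _X___XX
iteration 2: _XX___X
iteration 3: XX_____
position 0 holds X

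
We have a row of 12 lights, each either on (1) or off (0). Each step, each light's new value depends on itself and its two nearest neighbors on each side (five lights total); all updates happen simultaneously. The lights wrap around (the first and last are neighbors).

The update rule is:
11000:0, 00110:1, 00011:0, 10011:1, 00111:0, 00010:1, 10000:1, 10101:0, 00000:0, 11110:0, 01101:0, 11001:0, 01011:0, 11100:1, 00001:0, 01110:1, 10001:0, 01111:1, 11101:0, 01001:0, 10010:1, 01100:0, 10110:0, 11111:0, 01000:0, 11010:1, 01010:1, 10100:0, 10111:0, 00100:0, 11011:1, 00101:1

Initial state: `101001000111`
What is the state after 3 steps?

001001001001

step 1: 010010000010
step 2: 100100100100
step 3: 001001001001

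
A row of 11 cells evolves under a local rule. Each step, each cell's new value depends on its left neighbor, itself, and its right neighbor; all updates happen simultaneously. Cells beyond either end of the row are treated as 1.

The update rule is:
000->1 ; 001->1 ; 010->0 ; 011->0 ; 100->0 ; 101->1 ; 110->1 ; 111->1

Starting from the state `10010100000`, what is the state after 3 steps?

11100101011

10101001111
11010010111
11100101011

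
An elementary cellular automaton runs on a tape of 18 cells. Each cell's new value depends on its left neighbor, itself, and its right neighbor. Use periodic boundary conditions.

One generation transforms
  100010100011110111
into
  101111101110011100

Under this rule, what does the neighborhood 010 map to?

1

At position 4 the neighborhood is 010; the next row has 1 there.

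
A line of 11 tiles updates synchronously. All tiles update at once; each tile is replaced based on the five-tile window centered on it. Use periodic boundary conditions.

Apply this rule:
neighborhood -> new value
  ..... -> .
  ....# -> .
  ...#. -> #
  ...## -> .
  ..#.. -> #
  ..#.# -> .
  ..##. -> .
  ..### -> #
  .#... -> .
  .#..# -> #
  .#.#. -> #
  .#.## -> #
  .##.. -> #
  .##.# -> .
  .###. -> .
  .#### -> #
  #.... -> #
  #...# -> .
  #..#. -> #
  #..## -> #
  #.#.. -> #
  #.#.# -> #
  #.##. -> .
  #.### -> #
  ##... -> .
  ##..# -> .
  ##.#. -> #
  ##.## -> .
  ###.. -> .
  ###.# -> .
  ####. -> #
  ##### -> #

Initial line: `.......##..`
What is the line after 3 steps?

........#.#
.#.....#.##
##.#..#.#..

##.#..#.#..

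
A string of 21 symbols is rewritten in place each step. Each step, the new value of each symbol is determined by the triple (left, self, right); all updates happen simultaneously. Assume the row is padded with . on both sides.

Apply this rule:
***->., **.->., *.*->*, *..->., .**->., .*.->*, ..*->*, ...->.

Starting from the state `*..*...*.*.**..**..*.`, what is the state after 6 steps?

.*.......**..*.......

step 1: *.**..*****...*...**.
step 2: **...*.......**..*...
step 3: ....**......*...**...
step 4: ...*.......**..*.....
step 5: ..**......*...**.....
step 6: .*.......**..*.......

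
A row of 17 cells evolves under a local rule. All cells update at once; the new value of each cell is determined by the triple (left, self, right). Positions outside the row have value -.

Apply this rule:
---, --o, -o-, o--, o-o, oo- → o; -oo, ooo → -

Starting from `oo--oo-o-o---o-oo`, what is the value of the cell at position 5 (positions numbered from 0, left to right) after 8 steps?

-ooo-oooooooooo-o
o--oo---------ooo
ooo-oooooooooo--o
--oo---------oooo
oo-oooooooooo---o
-oo---------ooooo
o-oooooooooo----o
oo---------oooooo
position 5 holds -

-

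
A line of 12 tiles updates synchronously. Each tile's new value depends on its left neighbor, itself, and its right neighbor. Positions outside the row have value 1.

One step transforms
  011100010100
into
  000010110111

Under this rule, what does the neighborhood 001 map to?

1

At position 6 the neighborhood is 001; the next row has 1 there.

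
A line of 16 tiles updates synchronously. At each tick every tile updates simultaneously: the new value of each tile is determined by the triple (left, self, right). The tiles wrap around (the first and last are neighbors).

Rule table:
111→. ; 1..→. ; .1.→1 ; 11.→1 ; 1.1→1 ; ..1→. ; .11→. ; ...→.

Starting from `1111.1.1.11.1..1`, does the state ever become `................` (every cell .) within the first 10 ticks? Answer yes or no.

no

...111111.111...
........11..1...
.........1..1...
.........1..1...  (fixed point — unchanged through tick 10)
tick 10 is .........1..1..., still not uniform .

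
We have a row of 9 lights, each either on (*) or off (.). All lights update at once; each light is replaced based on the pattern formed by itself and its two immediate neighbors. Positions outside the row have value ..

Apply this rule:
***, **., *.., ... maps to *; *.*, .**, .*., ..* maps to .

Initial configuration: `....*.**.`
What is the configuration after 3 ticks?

***....**
.*****..*
..*****..

..*****..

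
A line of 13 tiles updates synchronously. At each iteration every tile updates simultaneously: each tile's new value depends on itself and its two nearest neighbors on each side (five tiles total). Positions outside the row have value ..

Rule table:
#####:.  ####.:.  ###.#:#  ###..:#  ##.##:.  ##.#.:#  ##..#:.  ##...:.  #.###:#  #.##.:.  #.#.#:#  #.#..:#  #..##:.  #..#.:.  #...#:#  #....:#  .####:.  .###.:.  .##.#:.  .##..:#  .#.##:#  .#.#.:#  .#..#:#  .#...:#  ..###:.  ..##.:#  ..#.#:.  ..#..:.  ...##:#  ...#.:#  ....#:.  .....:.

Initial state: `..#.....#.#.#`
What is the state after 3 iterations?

.#########...

.#.##..#.####
#.#.#...##..#
.#########...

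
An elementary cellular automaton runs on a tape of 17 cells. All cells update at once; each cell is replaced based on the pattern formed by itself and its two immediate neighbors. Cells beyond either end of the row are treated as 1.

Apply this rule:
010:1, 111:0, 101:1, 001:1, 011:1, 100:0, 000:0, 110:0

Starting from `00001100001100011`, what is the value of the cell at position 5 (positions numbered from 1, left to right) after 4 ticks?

00011000011000110
00110000110001101
01100001100011011
11000011000110110
position 5 holds 0

0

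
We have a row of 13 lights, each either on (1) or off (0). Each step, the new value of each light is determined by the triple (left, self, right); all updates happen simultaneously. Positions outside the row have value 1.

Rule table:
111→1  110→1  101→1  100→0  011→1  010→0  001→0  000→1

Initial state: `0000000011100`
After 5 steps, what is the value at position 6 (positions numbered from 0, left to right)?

0111111011100
1111111111100
1111111111100  (fixed point — unchanged through step 5)
position 6 holds 1

1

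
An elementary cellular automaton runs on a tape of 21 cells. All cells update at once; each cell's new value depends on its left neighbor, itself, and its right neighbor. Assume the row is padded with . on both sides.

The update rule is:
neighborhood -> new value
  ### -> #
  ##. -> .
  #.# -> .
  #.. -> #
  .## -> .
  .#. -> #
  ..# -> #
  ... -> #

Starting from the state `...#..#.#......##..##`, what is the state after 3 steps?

step 1: #######.#######..##..
step 2: .#####...#####.##..##
step 3: #.###.###.###....##..

#.###.###.###....##..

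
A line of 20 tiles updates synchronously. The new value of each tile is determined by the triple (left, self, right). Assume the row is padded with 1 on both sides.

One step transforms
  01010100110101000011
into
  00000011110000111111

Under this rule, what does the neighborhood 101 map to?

At position 0 the neighborhood is 101; the next row has 0 there.

0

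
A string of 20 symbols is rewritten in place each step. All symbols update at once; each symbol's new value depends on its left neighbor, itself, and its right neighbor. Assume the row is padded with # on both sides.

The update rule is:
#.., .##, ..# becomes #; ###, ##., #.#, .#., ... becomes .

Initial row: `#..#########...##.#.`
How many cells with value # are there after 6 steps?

7

.###........#.##....
.#..#......#..#.#..#
..##.#....#.##...###
###...#..#..#.#.##..
...#.#.##.##....#.##
#.#....#..#.#..#..#.
count of #: 7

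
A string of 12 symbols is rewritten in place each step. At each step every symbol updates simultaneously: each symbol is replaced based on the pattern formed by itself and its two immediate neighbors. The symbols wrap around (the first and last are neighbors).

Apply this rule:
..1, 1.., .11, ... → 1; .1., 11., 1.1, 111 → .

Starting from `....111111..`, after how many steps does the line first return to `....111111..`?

24

11111.....11
.....111111.
111111.....1
......111111
1111111.....
1......11111
.1111111....
11......1111
..1111111...
111......111
...1111111..
1111......11
....1111111.
11111......1
.....1111111
111111......
1.....111111
.111111.....
11.....11111
..111111....
111.....1111
...111111...
1111.....111
....111111..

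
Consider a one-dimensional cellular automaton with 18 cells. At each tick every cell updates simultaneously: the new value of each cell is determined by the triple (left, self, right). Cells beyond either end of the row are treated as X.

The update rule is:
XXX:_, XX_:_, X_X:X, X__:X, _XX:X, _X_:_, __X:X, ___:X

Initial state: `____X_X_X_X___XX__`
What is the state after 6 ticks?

tick 1: XXXX_X_X_X_XXXX_XX
tick 2: ____X_X_X_XX___XX_
tick 3: XXXX_X_X_XX_XXXX_X
tick 4: ____X_X_XX_XX___XX
tick 5: XXXX_X_XX_XX_XXXX_
tick 6: ____X_XX_XX_XX___X

____X_XX_XX_XX___X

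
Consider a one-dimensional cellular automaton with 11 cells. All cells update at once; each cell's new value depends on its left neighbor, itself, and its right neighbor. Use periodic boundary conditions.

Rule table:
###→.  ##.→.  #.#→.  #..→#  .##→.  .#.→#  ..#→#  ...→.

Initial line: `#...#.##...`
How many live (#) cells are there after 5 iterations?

##.##...#.#
.....#.##..
....##...#.
...#..#.###
#.#####....
count of #: 6

6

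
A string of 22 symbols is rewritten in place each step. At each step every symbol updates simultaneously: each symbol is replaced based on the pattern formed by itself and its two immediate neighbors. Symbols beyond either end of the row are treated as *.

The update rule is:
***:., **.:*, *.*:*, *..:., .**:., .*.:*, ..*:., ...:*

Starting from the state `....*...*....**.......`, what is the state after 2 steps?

*.********.*..**....**

.**.*.*.*.**..*.*****.
*.********.*..**....**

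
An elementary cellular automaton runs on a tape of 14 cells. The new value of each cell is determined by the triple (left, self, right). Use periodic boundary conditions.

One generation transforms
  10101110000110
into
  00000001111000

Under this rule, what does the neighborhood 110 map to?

0

At position 6 the neighborhood is 110; the next row has 0 there.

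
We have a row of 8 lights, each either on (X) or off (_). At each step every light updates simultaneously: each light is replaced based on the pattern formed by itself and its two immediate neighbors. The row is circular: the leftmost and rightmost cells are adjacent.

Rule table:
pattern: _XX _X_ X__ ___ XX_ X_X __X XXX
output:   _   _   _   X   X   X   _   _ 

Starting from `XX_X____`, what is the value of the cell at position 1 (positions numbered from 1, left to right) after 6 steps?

_

_XX__XX_
__X___X_
X___X___
__X___X_  (repeats step 2; period 2)
step 6: __X___X_
position 1 holds _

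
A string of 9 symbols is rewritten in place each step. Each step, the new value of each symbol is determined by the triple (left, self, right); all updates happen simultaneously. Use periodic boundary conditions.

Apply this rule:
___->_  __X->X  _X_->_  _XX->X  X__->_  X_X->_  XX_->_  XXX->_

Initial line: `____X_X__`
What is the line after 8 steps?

___X_____
__X______
_X_______
X________
________X
_______X_
______X__
_____X___

_____X___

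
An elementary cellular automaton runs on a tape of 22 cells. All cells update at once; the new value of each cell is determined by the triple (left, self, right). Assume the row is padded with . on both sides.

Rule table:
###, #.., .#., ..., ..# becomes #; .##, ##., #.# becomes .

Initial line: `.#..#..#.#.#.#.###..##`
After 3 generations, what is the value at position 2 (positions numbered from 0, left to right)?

#

########.#.#.#..#.##..
.######..#.#.####...##
#.####.###.#..##.###..
position 2 holds #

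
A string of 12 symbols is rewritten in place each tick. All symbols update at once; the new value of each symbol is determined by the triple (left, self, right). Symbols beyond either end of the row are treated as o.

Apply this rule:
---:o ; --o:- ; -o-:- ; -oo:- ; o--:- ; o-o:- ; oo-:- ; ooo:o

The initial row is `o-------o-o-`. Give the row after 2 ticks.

--ooooo-----
---ooo--ooo-

---ooo--ooo-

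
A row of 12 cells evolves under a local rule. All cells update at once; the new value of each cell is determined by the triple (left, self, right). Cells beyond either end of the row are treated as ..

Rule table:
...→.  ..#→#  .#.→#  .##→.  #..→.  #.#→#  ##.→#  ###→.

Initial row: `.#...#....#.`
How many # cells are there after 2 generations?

generation 1: ##..##...##.
generation 2: .#.#.#..#.#.
count of #: 5

5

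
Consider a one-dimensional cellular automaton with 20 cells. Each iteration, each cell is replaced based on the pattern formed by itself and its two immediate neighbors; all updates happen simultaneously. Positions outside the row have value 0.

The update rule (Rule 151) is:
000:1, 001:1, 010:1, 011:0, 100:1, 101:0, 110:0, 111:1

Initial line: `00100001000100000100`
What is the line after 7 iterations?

11111011111111011111

11111111111111111111
01111111111111111110
10111111111111111101
10011111111111111001
11101111111111110111
01000111111111100010
11111011111111011111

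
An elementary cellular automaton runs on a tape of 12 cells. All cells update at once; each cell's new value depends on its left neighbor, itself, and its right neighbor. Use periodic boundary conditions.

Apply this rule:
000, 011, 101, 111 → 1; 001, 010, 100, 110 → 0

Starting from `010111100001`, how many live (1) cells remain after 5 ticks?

tick 1: 101111001100
tick 2: 011110001000
tick 3: 011100100011
tick 4: 111000001010
tick 5: 110011100101
count of 1: 7

7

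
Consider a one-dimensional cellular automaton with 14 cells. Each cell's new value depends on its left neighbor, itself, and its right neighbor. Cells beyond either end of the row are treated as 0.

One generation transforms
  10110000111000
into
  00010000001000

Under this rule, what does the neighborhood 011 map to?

0

At position 2 the neighborhood is 011; the next row has 0 there.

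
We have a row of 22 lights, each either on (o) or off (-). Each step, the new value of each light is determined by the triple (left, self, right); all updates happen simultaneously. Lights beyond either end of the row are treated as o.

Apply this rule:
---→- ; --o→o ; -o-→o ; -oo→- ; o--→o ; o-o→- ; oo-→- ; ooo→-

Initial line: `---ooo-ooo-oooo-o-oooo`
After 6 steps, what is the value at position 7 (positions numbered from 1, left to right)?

o-o-------------o-----
--oo-----------ooo---o
oo--o---------o---o-o-
--oooo-------ooo-oo-o-
oo----o-----o-------o-
--o--ooo---ooo-----oo-
position 7 holds o

o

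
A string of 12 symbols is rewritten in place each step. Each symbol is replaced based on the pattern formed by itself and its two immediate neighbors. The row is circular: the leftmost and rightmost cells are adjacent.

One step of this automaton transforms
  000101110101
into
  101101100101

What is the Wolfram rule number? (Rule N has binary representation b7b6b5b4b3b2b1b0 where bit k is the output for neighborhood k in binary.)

158

position 6: 111 → 1  (bit 7 = 1)
position 7: 110 → 0  (bit 6 = 0)
position 4: 101 → 0  (bit 5 = 0)
position 0: 100 → 1  (bit 4 = 1)
position 5: 011 → 1  (bit 3 = 1)
position 3: 010 → 1  (bit 2 = 1)
position 2: 001 → 1  (bit 1 = 1)
position 1: 000 → 0  (bit 0 = 0)
bits b7..b0 = 10011110 = 158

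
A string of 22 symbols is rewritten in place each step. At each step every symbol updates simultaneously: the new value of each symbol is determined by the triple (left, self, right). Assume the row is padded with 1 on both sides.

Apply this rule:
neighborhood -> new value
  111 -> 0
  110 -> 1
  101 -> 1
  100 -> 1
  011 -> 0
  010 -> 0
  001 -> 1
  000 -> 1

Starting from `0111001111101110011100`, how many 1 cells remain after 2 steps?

1001110000110011100111
1110011111011100111000
count of 1: 14

14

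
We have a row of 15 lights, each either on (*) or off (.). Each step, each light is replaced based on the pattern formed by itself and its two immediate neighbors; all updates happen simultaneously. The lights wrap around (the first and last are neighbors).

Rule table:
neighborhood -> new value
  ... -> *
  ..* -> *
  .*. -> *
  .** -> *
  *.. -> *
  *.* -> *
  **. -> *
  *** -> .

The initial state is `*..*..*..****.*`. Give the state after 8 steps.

**********..***
.........****..
**********..***  (repeats step 1; period 2)
step 8: .........****..

.........****..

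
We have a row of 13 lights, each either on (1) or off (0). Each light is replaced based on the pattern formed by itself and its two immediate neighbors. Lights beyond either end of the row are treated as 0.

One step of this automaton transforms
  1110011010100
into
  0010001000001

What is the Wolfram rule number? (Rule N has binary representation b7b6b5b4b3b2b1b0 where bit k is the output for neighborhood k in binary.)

position 1: 111 → 0  (bit 7 = 0)
position 2: 110 → 1  (bit 6 = 1)
position 7: 101 → 0  (bit 5 = 0)
position 3: 100 → 0  (bit 4 = 0)
position 0: 011 → 0  (bit 3 = 0)
position 8: 010 → 0  (bit 2 = 0)
position 4: 001 → 0  (bit 1 = 0)
position 12: 000 → 1  (bit 0 = 1)
bits b7..b0 = 01000001 = 65

65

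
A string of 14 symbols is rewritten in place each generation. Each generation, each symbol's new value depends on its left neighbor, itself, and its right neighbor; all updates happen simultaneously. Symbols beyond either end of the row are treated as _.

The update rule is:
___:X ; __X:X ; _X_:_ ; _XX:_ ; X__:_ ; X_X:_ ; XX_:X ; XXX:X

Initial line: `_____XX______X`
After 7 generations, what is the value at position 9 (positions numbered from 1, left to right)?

XXXXX_X_XXXXX_
_XXXX____XXXX_
X_XXX_XXX_XXX_
___XX__XX__XX_
XXX_X_X_X_X_X_
_XX___________
X_X_XXXXXXXXXX
position 9 holds X

X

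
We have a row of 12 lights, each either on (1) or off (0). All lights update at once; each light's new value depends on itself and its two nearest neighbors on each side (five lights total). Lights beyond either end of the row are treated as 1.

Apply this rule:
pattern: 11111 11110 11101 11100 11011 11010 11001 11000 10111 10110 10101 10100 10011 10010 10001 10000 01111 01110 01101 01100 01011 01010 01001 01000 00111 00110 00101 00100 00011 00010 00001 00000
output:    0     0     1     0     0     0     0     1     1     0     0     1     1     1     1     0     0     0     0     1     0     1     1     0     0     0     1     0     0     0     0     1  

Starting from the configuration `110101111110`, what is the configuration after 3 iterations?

001100110010

iteration 1: 010001000010
iteration 2: 010100000010
iteration 3: 001100110010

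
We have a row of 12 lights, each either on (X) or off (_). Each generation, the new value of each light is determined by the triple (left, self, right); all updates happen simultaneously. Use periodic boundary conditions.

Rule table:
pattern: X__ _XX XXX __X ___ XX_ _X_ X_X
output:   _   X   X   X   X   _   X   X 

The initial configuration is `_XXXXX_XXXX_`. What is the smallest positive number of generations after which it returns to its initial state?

XXXXX_XXXX__
XXXX_XXXX__X
XXX_XXXX__XX
XX_XXXX__XXX
X_XXXX__XXXX
_XXXX__XXXXX
XXXX__XXXXX_
XXX__XXXXX_X
XX__XXXXX_XX
X__XXXXX_XXX
__XXXXX_XXXX
_XXXXX_XXXX_

12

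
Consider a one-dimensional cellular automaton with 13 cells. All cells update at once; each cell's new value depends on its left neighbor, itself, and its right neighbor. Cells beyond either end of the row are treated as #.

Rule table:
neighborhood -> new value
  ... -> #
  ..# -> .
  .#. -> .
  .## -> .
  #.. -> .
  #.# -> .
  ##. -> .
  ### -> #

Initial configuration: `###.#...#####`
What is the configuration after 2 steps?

step 1: ##....#..####
step 2: #..##.....###

#..##.....###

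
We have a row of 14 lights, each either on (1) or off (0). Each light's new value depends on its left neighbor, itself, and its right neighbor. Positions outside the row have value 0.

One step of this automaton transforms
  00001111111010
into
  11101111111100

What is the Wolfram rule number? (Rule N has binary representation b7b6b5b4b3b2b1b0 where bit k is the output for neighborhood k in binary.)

position 5: 111 → 1  (bit 7 = 1)
position 10: 110 → 1  (bit 6 = 1)
position 11: 101 → 1  (bit 5 = 1)
position 13: 100 → 0  (bit 4 = 0)
position 4: 011 → 1  (bit 3 = 1)
position 12: 010 → 0  (bit 2 = 0)
position 3: 001 → 0  (bit 1 = 0)
position 0: 000 → 1  (bit 0 = 1)
bits b7..b0 = 11101001 = 233

233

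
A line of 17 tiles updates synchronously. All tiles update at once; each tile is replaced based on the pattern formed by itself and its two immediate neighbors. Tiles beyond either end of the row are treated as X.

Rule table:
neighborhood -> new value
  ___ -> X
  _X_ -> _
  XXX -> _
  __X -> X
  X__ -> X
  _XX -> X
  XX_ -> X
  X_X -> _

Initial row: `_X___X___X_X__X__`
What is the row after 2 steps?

XXX_X_X_XXXXXX_X_

__XXX_XXX___XX_XX
XXX_X_X_XXXXXX_X_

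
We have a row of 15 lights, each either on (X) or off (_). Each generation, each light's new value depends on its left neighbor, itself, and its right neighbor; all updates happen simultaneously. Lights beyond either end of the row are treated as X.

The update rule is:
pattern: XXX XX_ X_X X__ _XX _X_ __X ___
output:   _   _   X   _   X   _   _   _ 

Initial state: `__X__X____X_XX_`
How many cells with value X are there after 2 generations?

3

___________XX_X
___________X_XX
count of X: 3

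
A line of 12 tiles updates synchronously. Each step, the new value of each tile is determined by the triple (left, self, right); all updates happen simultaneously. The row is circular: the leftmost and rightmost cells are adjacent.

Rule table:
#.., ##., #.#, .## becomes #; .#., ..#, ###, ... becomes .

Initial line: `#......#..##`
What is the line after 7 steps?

##......#.#.
###......#.#
..##......##
#.###.....##
###.##....#.
#.#####....#
###...##...#

###...##...#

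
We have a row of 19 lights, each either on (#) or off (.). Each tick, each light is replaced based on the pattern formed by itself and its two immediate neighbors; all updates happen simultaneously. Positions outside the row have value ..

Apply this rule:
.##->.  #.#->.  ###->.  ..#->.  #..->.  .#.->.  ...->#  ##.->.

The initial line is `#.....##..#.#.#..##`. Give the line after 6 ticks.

..###..............
#.....#############
..###..............  (repeats tick 1; period 2)
tick 6: #.....#############

#.....#############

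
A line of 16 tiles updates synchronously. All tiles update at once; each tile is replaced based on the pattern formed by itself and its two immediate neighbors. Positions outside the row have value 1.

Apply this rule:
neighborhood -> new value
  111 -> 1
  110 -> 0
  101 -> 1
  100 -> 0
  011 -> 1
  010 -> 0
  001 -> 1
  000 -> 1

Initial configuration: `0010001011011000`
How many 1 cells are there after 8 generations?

0100110110110011
1001101101100111
0011011011001111
0110110110011111
1101101100111111
1011011001111111
0110110011111111
1101100111111111
count of 1: 13

13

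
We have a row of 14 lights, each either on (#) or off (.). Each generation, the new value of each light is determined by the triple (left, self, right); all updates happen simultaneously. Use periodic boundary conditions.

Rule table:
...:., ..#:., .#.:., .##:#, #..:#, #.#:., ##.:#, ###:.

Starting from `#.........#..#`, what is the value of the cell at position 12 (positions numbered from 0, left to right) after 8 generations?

generation 1: ##.........#.#
generation 2: .##..........#
generation 3: .###..........
generation 4: .#.##.........
generation 5: ...###........
generation 6: ...#.##.......
generation 7: .....###......
generation 8: .....#.##.....
position 12 holds .

.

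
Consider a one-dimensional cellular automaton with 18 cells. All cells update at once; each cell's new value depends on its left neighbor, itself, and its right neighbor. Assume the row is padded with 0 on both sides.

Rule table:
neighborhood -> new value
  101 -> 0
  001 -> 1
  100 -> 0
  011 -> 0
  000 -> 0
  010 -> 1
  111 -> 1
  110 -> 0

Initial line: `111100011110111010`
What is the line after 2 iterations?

100001100000110110

011000101100010010
100001100000110110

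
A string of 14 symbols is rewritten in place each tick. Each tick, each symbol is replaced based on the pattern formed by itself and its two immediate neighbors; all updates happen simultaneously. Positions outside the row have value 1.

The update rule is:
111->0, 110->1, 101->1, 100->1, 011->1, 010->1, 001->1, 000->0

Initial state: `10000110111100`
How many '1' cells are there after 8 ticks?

11001111100111
01111000111100
11001101100111
01111111111100
11000000000111
01100000001100
11110000011111
00011000110000
count of 1: 4

4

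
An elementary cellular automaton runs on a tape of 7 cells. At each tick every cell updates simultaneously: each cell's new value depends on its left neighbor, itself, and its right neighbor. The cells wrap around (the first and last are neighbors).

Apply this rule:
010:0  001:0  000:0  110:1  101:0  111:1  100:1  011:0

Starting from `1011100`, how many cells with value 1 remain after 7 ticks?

3

tick 1: 0001110
tick 2: 0000111
tick 3: 1000011
tick 4: 1100001
tick 5: 1110000
tick 6: 0111000
tick 7: 0011100
count of 1: 3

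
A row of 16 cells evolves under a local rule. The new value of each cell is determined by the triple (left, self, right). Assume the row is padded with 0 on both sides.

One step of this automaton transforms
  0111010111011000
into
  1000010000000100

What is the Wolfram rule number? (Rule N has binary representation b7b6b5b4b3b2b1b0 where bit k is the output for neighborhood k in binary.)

position 2: 111 → 0  (bit 7 = 0)
position 3: 110 → 0  (bit 6 = 0)
position 4: 101 → 0  (bit 5 = 0)
position 13: 100 → 1  (bit 4 = 1)
position 1: 011 → 0  (bit 3 = 0)
position 5: 010 → 1  (bit 2 = 1)
position 0: 001 → 1  (bit 1 = 1)
position 14: 000 → 0  (bit 0 = 0)
bits b7..b0 = 00010110 = 22

22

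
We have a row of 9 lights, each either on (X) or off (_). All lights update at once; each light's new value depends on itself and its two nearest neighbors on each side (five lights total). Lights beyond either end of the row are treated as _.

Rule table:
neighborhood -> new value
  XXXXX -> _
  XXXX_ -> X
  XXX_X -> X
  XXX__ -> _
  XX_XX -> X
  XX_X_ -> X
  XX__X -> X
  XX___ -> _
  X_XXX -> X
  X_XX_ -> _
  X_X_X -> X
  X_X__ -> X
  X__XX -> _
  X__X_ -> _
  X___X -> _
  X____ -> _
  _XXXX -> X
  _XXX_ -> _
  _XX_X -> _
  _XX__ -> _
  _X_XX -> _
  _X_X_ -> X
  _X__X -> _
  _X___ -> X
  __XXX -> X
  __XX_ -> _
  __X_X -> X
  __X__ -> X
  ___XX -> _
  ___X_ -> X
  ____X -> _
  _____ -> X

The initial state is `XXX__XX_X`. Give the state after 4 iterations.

XX_XX____

X__X___XX
X__XX____
X______XX
XX_XX____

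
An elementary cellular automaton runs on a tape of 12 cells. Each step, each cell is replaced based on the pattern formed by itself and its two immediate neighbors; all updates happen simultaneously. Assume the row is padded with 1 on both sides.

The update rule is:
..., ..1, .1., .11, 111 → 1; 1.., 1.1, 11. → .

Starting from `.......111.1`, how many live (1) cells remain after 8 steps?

9

step 1: .11111111..1
step 2: .1111111..11
step 3: .111111..111
step 4: .11111..1111
step 5: .1111..11111
step 6: .111..111111
step 7: .11..1111111
step 8: .1..11111111
count of 1: 9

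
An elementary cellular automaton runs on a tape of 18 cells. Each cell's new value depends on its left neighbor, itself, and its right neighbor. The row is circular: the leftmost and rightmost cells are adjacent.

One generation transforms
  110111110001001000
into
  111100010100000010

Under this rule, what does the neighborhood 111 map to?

At position 4 the neighborhood is 111; the next row has 0 there.

0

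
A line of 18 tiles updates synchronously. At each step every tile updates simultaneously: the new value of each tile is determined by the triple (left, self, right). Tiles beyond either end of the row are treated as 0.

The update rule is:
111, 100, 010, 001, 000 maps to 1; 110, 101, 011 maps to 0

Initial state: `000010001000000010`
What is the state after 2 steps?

011111111111111110

step 1: 111111111111111111
step 2: 011111111111111110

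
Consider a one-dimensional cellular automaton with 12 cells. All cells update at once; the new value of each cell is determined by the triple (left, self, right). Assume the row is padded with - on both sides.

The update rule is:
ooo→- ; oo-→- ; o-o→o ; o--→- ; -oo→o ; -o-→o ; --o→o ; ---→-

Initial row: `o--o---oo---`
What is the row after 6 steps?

o-oo--oo----
ooo--oo-----
o---oo------
o--oo-------
o-oo--------
ooo---------

ooo---------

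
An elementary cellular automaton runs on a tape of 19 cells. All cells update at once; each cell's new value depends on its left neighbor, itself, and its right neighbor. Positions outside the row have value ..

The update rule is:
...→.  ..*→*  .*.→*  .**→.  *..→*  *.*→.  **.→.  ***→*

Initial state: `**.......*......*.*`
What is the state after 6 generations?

generation 1: ..*.....***....**.*
generation 2: .***...*.*.*..*...*
generation 3: *.*.*.**.*.*****.**
generation 4: *.*.*....*..***....
generation 5: *.*.**..****.*.*...
generation 6: *.*...**.**..*.**..

*.*...**.**..*.**..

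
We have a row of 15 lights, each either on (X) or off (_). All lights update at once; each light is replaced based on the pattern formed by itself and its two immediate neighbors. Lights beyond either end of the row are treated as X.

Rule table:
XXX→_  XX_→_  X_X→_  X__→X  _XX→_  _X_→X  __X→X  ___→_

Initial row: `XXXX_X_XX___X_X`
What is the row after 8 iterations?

X________XXXXX_

_____X___X_XX__
X___XXX_XX___XX
_X_X______X_X__
_X_XX____XX_XXX
_X___X__X______
_XX_XXXXXX____X
__________X__X_
X________XXXXX_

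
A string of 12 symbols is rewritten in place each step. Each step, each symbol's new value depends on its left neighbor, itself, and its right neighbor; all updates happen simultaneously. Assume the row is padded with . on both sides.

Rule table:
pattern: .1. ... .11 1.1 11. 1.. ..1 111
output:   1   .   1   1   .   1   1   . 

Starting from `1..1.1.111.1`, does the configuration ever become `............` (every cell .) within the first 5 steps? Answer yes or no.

step 1: 11111111..11
step 2: 1.......111.
step 3: 11.....11..1
step 4: 1.1...11.111
step 5: 1111.11.11..
step 5 is 1111.11.11.., still not uniform .

no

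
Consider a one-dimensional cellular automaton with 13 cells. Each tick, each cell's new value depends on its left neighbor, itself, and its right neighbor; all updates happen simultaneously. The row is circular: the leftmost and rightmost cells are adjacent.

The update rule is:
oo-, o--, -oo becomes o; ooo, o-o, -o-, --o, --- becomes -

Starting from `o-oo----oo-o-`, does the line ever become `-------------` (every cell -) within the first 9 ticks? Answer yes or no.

--ooo---oo---
--o-oo--ooo--
----ooo-o-oo-
----o-o---ooo
o------o--o-o
oo------o---o
-oo------o--o
-ooo------o--
-o-oo------o-
tick 9 is -o-oo------o-, still not uniform -

no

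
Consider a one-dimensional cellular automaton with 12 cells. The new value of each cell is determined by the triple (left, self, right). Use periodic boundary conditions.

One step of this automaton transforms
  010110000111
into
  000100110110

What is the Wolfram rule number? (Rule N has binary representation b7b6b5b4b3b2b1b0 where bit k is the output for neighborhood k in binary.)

137

position 10: 111 → 1  (bit 7 = 1)
position 4: 110 → 0  (bit 6 = 0)
position 0: 101 → 0  (bit 5 = 0)
position 5: 100 → 0  (bit 4 = 0)
position 3: 011 → 1  (bit 3 = 1)
position 1: 010 → 0  (bit 2 = 0)
position 8: 001 → 0  (bit 1 = 0)
position 6: 000 → 1  (bit 0 = 1)
bits b7..b0 = 10001001 = 137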